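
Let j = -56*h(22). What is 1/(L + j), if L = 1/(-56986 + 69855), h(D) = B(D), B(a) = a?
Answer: -12869/15854607 ≈ -0.00081169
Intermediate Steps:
h(D) = D
j = -1232 (j = -56*22 = -1232)
L = 1/12869 ≈ 7.7706e-5
1/(L + j) = 1/(1/12869 - 1232) = 1/(-15854607/12869) = -12869/15854607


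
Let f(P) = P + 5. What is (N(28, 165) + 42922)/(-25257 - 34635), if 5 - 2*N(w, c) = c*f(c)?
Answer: -359/744 ≈ -0.48253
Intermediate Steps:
f(P) = 5 + P
N(w, c) = 5/2 - c*(5 + c)/2
(N(28, 165) + 42922)/(-25257 - 34635) = ((5/2 - ½*165*(5 + 165)) + 42922)/(-25257 - 34635) = ((5/2 - ½*165*170) + 42922)/(-59892) = ((5/2 - 14025) + 42922)*(-1/59892) = (-28045/2 + 42922)*(-1/59892) = (57799/2)*(-1/59892) = -359/744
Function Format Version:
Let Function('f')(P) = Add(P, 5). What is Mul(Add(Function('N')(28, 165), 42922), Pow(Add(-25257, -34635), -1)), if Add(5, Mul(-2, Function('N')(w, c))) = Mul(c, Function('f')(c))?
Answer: Rational(-359, 744) ≈ -0.48253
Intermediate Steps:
Function('f')(P) = Add(5, P)
Function('N')(w, c) = Add(Rational(5, 2), Mul(Rational(-1, 2), c, Add(5, c))) (Function('N')(w, c) = Add(Rational(5, 2), Mul(Rational(-1, 2), Mul(c, Add(5, c)))) = Add(Rational(5, 2), Mul(Rational(-1, 2), c, Add(5, c))))
Mul(Add(Function('N')(28, 165), 42922), Pow(Add(-25257, -34635), -1)) = Mul(Add(Add(Rational(5, 2), Mul(Rational(-1, 2), 165, Add(5, 165))), 42922), Pow(Add(-25257, -34635), -1)) = Mul(Add(Add(Rational(5, 2), Mul(Rational(-1, 2), 165, 170)), 42922), Pow(-59892, -1)) = Mul(Add(Add(Rational(5, 2), -14025), 42922), Rational(-1, 59892)) = Mul(Add(Rational(-28045, 2), 42922), Rational(-1, 59892)) = Mul(Rational(57799, 2), Rational(-1, 59892)) = Rational(-359, 744)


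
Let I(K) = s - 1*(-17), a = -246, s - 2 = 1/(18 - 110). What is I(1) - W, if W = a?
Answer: 24379/92 ≈ 264.99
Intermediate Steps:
s = 183/92 (s = 2 + 1/(18 - 110) = 2 + 1/(-92) = 2 - 1/92 = 183/92 ≈ 1.9891)
W = -246
I(K) = 1747/92 (I(K) = 183/92 - 1*(-17) = 183/92 + 17 = 1747/92)
I(1) - W = 1747/92 - 1*(-246) = 1747/92 + 246 = 24379/92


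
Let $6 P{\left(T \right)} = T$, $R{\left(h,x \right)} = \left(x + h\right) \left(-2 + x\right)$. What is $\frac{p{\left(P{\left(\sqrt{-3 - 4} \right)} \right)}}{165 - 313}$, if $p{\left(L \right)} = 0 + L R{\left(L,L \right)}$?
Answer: $- \frac{7}{1332} + \frac{7 i \sqrt{7}}{15984} \approx -0.0052553 + 0.0011587 i$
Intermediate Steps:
$R{\left(h,x \right)} = \left(-2 + x\right) \left(h + x\right)$ ($R{\left(h,x \right)} = \left(h + x\right) \left(-2 + x\right) = \left(-2 + x\right) \left(h + x\right)$)
$P{\left(T \right)} = \frac{T}{6}$
$p{\left(L \right)} = L \left(- 4 L + 2 L^{2}\right)$ ($p{\left(L \right)} = 0 + L \left(L^{2} - 2 L - 2 L + L L\right) = 0 + L \left(L^{2} - 2 L - 2 L + L^{2}\right) = 0 + L \left(- 4 L + 2 L^{2}\right) = L \left(- 4 L + 2 L^{2}\right)$)
$\frac{p{\left(P{\left(\sqrt{-3 - 4} \right)} \right)}}{165 - 313} = \frac{2 \left(\frac{\sqrt{-3 - 4}}{6}\right)^{2} \left(-2 + \frac{\sqrt{-3 - 4}}{6}\right)}{165 - 313} = \frac{2 \left(\frac{\sqrt{-7}}{6}\right)^{2} \left(-2 + \frac{\sqrt{-7}}{6}\right)}{165 - 313} = \frac{2 \left(\frac{i \sqrt{7}}{6}\right)^{2} \left(-2 + \frac{i \sqrt{7}}{6}\right)}{-148} = 2 \left(\frac{i \sqrt{7}}{6}\right)^{2} \left(-2 + \frac{i \sqrt{7}}{6}\right) \left(- \frac{1}{148}\right) = 2 \left(- \frac{7}{36}\right) \left(-2 + \frac{i \sqrt{7}}{6}\right) \left(- \frac{1}{148}\right) = \left(\frac{7}{9} - \frac{7 i \sqrt{7}}{108}\right) \left(- \frac{1}{148}\right) = - \frac{7}{1332} + \frac{7 i \sqrt{7}}{15984}$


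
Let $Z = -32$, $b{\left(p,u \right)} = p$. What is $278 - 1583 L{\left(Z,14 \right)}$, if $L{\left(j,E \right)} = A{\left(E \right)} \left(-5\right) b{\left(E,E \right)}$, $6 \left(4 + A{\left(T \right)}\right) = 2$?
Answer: $- \frac{1218076}{3} \approx -4.0603 \cdot 10^{5}$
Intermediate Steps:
$A{\left(T \right)} = - \frac{11}{3}$ ($A{\left(T \right)} = -4 + \frac{1}{6} \cdot 2 = -4 + \frac{1}{3} = - \frac{11}{3}$)
$L{\left(j,E \right)} = \frac{55 E}{3}$ ($L{\left(j,E \right)} = \left(- \frac{11}{3}\right) \left(-5\right) E = \frac{55 E}{3}$)
$278 - 1583 L{\left(Z,14 \right)} = 278 - 1583 \cdot \frac{55}{3} \cdot 14 = 278 - \frac{1218910}{3} = - \frac{1218076}{3}$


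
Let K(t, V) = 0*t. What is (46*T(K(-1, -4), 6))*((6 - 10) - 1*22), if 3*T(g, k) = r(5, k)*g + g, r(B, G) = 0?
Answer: 0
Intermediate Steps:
K(t, V) = 0
T(g, k) = g/3 (T(g, k) = (0*g + g)/3 = (0 + g)/3 = g/3)
(46*T(K(-1, -4), 6))*((6 - 10) - 1*22) = (46*((⅓)*0))*((6 - 10) - 1*22) = (46*0)*(-4 - 22) = 0*(-26) = 0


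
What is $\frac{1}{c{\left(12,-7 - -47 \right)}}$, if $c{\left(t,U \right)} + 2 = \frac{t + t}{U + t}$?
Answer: $- \frac{13}{20} \approx -0.65$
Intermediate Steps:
$c{\left(t,U \right)} = -2 + \frac{2 t}{U + t}$ ($c{\left(t,U \right)} = -2 + \frac{t + t}{U + t} = -2 + \frac{2 t}{U + t}$)
$\frac{1}{c{\left(12,-7 - -47 \right)}} = \frac{1}{\left(-2\right) \left(-7 - -47\right) \frac{1}{\left(-7 - -47\right) + 12}} = \frac{1}{\left(-2\right) \left(-7 + 47\right) \frac{1}{\left(-7 + 47\right) + 12}} = \frac{1}{\left(-2\right) 40 \frac{1}{40 + 12}} = \frac{1}{\left(-2\right) 40 \cdot \frac{1}{52}} = \frac{1}{- \frac{20}{13}} = - \frac{13}{20}$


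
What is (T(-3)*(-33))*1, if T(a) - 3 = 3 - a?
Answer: -297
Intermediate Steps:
T(a) = 6 - a (T(a) = 3 + (3 - a) = 6 - a)
(T(-3)*(-33))*1 = ((6 - 1*(-3))*(-33))*1 = ((6 + 3)*(-33))*1 = (9*(-33))*1 = -297*1 = -297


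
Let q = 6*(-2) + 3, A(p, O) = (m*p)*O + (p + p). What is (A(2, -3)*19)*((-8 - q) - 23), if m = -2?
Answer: -6688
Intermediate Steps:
A(p, O) = 2*p - 2*O*p (A(p, O) = (-2*p)*O + (p + p) = -2*O*p + 2*p = 2*p - 2*O*p)
q = -9 (q = -12 + 3 = -9)
(A(2, -3)*19)*((-8 - q) - 23) = ((2*2*(1 - 1*(-3)))*19)*((-8 - 1*(-9)) - 23) = ((2*2*(1 + 3))*19)*((-8 + 9) - 23) = ((2*2*4)*19)*(1 - 23) = (16*19)*(-22) = 304*(-22) = -6688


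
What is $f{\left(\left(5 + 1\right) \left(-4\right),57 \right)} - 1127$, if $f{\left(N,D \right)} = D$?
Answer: $-1070$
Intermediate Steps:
$f{\left(\left(5 + 1\right) \left(-4\right),57 \right)} - 1127 = 57 - 1127 = -1070$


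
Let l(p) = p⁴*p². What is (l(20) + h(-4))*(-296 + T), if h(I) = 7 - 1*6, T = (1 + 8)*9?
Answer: -13760000215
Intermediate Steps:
T = 81 (T = 9*9 = 81)
h(I) = 1 (h(I) = 7 - 6 = 1)
l(p) = p⁶
(l(20) + h(-4))*(-296 + T) = (20⁶ + 1)*(-296 + 81) = (64000000 + 1)*(-215) = 64000001*(-215) = -13760000215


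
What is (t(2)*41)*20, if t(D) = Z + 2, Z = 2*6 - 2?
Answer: 9840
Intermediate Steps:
Z = 10 (Z = 12 - 2 = 10)
t(D) = 12 (t(D) = 10 + 2 = 12)
(t(2)*41)*20 = (12*41)*20 = 492*20 = 9840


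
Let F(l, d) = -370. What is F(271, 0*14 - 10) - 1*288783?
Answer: -289153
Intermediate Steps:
F(271, 0*14 - 10) - 1*288783 = -370 - 1*288783 = -370 - 288783 = -289153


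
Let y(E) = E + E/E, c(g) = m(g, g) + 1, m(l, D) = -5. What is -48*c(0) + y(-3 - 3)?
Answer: 187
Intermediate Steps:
c(g) = -4 (c(g) = -5 + 1 = -4)
y(E) = 1 + E (y(E) = E + 1 = 1 + E)
-48*c(0) + y(-3 - 3) = -48*(-4) + (1 + (-3 - 3)) = 192 + (1 - 6) = 192 - 5 = 187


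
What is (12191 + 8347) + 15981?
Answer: 36519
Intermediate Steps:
(12191 + 8347) + 15981 = 20538 + 15981 = 36519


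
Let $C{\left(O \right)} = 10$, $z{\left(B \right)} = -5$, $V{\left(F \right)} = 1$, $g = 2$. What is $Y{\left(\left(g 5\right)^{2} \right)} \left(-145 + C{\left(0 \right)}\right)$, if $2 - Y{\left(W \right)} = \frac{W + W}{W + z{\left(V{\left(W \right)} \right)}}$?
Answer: $\frac{270}{19} \approx 14.211$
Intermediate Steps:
$Y{\left(W \right)} = 2 - \frac{2 W}{-5 + W}$ ($Y{\left(W \right)} = 2 - \frac{W + W}{W - 5} = 2 - \frac{2 W}{-5 + W}$)
$Y{\left(\left(g 5\right)^{2} \right)} \left(-145 + C{\left(0 \right)}\right) = - \frac{10}{-5 + \left(2 \cdot 5\right)^{2}} \left(-145 + 10\right) = - \frac{10}{-5 + 10^{2}} \left(-135\right) = - \frac{10}{-5 + 100} \left(-135\right) = - \frac{10}{95} \left(-135\right) = \left(-10\right) \frac{1}{95} \left(-135\right) = \left(- \frac{2}{19}\right) \left(-135\right) = \frac{270}{19}$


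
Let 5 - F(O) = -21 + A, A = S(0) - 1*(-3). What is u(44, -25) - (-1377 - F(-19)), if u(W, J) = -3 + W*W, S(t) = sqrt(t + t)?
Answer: 3333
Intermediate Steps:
S(t) = sqrt(2)*sqrt(t) (S(t) = sqrt(2*t) = sqrt(2)*sqrt(t))
u(W, J) = -3 + W**2
A = 3 (A = sqrt(2)*sqrt(0) - 1*(-3) = sqrt(2)*0 + 3 = 0 + 3 = 3)
F(O) = 23 (F(O) = 5 - (-21 + 3) = 5 - 1*(-18) = 5 + 18 = 23)
u(44, -25) - (-1377 - F(-19)) = (-3 + 44**2) - (-1377 - 1*23) = (-3 + 1936) - (-1377 - 23) = 1933 - 1*(-1400) = 1933 + 1400 = 3333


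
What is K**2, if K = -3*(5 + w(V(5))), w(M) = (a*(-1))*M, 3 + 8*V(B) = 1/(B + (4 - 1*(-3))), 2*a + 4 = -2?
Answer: 140625/1024 ≈ 137.33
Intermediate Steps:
a = -3 (a = -2 + (1/2)*(-2) = -2 - 1 = -3)
V(B) = -3/8 + 1/(8*(7 + B)) (V(B) = -3/8 + 1/(8*(B + (4 - 1*(-3)))) = -3/8 + 1/(8*(B + (4 + 3))) = -3/8 + 1/(8*(B + 7)) = -3/8 + 1/(8*(7 + B)))
w(M) = 3*M (w(M) = (-3*(-1))*M = 3*M)
K = -375/32 (K = -3*(5 + 3*((-20 - 3*5)/(8*(7 + 5)))) = -3*(5 + 3*((1/8)*(-20 - 15)/12)) = -3*(5 + 3*((1/8)*(1/12)*(-35))) = -3*(5 + 3*(-35/96)) = -3*(5 - 35/32) = -3*125/32 = -375/32 ≈ -11.719)
K**2 = (-375/32)**2 = 140625/1024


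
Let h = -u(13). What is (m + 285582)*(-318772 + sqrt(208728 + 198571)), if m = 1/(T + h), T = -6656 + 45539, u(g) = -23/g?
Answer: -23009325113203322/252751 + 144362272177*sqrt(407299)/505502 ≈ -9.0853e+10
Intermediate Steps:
T = 38883
h = 23/13 (h = -(-23)/13 = -1*(-23/13) = 23/13 ≈ 1.7692)
m = 13/505502 (m = 1/(38883 + 23/13) = 1/(505502/13) = 13/505502 ≈ 2.5717e-5)
(m + 285582)*(-318772 + sqrt(208728 + 198571)) = (13/505502 + 285582)*(-318772 + sqrt(208728 + 198571)) = 144362272177*(-318772 + sqrt(407299))/505502 = -23009325113203322/252751 + 144362272177*sqrt(407299)/505502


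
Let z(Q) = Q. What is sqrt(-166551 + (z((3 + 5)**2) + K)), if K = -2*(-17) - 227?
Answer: 6*I*sqrt(4630) ≈ 408.26*I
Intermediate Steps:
K = -193 (K = 34 - 227 = -193)
sqrt(-166551 + (z((3 + 5)**2) + K)) = sqrt(-166551 + ((3 + 5)**2 - 193)) = sqrt(-166551 + (8**2 - 193)) = sqrt(-166551 + (64 - 193)) = sqrt(-166551 - 129) = sqrt(-166680) = 6*I*sqrt(4630)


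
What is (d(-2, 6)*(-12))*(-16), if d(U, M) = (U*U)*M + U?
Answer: 4224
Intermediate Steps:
d(U, M) = U + M*U**2 (d(U, M) = U**2*M + U = M*U**2 + U = U + M*U**2)
(d(-2, 6)*(-12))*(-16) = (-2*(1 + 6*(-2))*(-12))*(-16) = (-2*(1 - 12)*(-12))*(-16) = (-2*(-11)*(-12))*(-16) = (22*(-12))*(-16) = -264*(-16) = 4224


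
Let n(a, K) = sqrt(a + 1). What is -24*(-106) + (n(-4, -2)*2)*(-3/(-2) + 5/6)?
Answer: 2544 + 14*I*sqrt(3)/3 ≈ 2544.0 + 8.0829*I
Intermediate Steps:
n(a, K) = sqrt(1 + a)
-24*(-106) + (n(-4, -2)*2)*(-3/(-2) + 5/6) = -24*(-106) + (sqrt(1 - 4)*2)*(-3/(-2) + 5/6) = 2544 + (sqrt(-3)*2)*(-3*(-1/2) + 5*(1/6)) = 2544 + ((I*sqrt(3))*2)*(3/2 + 5/6) = 2544 + (2*I*sqrt(3))*(7/3) = 2544 + 14*I*sqrt(3)/3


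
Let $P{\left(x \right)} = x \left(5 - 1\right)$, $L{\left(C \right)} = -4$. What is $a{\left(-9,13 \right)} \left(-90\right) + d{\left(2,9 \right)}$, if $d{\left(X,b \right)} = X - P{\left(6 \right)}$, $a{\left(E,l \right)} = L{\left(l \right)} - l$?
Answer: $1508$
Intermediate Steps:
$P{\left(x \right)} = 4 x$ ($P{\left(x \right)} = x 4 = 4 x$)
$a{\left(E,l \right)} = -4 - l$
$d{\left(X,b \right)} = -24 + X$ ($d{\left(X,b \right)} = X - 4 \cdot 6 = X - 24 = -24 + X$)
$a{\left(-9,13 \right)} \left(-90\right) + d{\left(2,9 \right)} = \left(-4 - 13\right) \left(-90\right) + \left(-24 + 2\right) = \left(-4 - 13\right) \left(-90\right) - 22 = \left(-17\right) \left(-90\right) - 22 = 1530 - 22 = 1508$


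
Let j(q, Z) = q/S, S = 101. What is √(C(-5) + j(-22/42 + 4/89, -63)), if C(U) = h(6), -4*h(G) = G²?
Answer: 2*I*√80218141626/188769 ≈ 3.0008*I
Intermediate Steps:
h(G) = -G²/4
C(U) = -9 (C(U) = -¼*6² = -¼*36 = -9)
j(q, Z) = q/101
√(C(-5) + j(-22/42 + 4/89, -63)) = √(-9 + (-22/42 + 4/89)/101) = √(-9 + (-22*1/42 + 4*(1/89))/101) = √(-9 + (-11/21 + 4/89)/101) = √(-9 + (1/101)*(-895/1869)) = √(-9 - 895/188769) = √(-1699816/188769) = 2*I*√80218141626/188769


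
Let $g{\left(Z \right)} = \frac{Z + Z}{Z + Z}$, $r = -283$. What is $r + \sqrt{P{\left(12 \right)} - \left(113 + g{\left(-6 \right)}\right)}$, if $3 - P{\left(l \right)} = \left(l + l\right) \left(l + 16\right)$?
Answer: $-283 + 3 i \sqrt{87} \approx -283.0 + 27.982 i$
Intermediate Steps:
$g{\left(Z \right)} = 1$ ($g{\left(Z \right)} = \frac{2 Z}{2 Z} = 2 Z \frac{1}{2 Z} = 1$)
$P{\left(l \right)} = 3 - 2 l \left(16 + l\right)$ ($P{\left(l \right)} = 3 - \left(l + l\right) \left(l + 16\right) = 3 - 2 l \left(16 + l\right)$)
$r + \sqrt{P{\left(12 \right)} - \left(113 + g{\left(-6 \right)}\right)} = -283 + \sqrt{\left(3 - 384 - 2 \cdot 12^{2}\right) - 114} = -283 + \sqrt{\left(3 - 384 - 288\right) - 114} = -283 + \sqrt{-669 - 114} = -283 + \sqrt{-783} = -283 + 3 i \sqrt{87}$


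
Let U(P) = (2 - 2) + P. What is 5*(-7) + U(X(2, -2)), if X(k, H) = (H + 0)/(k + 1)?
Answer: -107/3 ≈ -35.667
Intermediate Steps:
X(k, H) = H/(1 + k)
U(P) = P (U(P) = 0 + P = P)
5*(-7) + U(X(2, -2)) = 5*(-7) - 2/(1 + 2) = -35 - 2/3 = -35 - 2*⅓ = -35 - ⅔ = -107/3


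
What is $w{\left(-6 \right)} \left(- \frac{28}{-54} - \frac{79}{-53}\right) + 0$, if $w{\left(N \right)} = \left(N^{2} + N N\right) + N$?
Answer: $\frac{63250}{477} \approx 132.6$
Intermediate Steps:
$w{\left(N \right)} = N + 2 N^{2}$ ($w{\left(N \right)} = \left(N^{2} + N^{2}\right) + N = 2 N^{2} + N = N + 2 N^{2}$)
$w{\left(-6 \right)} \left(- \frac{28}{-54} - \frac{79}{-53}\right) + 0 = - 6 \left(1 + 2 \left(-6\right)\right) \left(- \frac{28}{-54} - \frac{79}{-53}\right) + 0 = - 6 \left(1 - 12\right) \left(\left(-28\right) \left(- \frac{1}{54}\right) - - \frac{79}{53}\right) + 0 = \left(-6\right) \left(-11\right) \left(\frac{14}{27} + \frac{79}{53}\right) + 0 = 66 \cdot \frac{2875}{1431} + 0 = \frac{63250}{477} + 0 = \frac{63250}{477}$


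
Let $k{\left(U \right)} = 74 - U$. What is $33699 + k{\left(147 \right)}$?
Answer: $33626$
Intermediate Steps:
$33699 + k{\left(147 \right)} = 33699 + \left(74 - 147\right) = 33699 - 73 = 33626$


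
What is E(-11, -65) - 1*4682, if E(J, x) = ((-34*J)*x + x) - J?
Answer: -29046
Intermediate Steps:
E(J, x) = x - J - 34*J*x (E(J, x) = (-34*J*x + x) - J = (x - 34*J*x) - J = x - J - 34*J*x)
E(-11, -65) - 1*4682 = (-65 - 1*(-11) - 34*(-11)*(-65)) - 1*4682 = (-65 + 11 - 24310) - 4682 = -24364 - 4682 = -29046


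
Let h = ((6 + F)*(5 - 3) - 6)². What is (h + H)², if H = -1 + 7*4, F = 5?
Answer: 80089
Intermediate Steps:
H = 27 (H = -1 + 28 = 27)
h = 256 (h = ((6 + 5)*(5 - 3) - 6)² = (11*2 - 6)² = (22 - 6)² = 16² = 256)
(h + H)² = (256 + 27)² = 283² = 80089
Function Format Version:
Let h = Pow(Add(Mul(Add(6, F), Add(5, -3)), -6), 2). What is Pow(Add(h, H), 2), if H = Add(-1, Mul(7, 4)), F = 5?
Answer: 80089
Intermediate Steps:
H = 27 (H = Add(-1, 28) = 27)
h = 256 (h = Pow(Add(Mul(Add(6, 5), Add(5, -3)), -6), 2) = Pow(Add(Mul(11, 2), -6), 2) = Pow(Add(22, -6), 2) = Pow(16, 2) = 256)
Pow(Add(h, H), 2) = Pow(Add(256, 27), 2) = Pow(283, 2) = 80089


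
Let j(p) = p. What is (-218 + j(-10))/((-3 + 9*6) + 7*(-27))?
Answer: 38/23 ≈ 1.6522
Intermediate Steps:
(-218 + j(-10))/((-3 + 9*6) + 7*(-27)) = (-218 - 10)/((-3 + 9*6) + 7*(-27)) = -228/((-3 + 54) - 189) = -228/(51 - 189) = -228/(-138) = -228*(-1/138) = 38/23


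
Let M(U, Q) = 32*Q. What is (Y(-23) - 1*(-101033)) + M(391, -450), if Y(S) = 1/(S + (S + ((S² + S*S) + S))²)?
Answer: 88722674594/1024121 ≈ 86633.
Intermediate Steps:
Y(S) = 1/(S + (2*S + 2*S²)²) (Y(S) = 1/(S + (S + ((S² + S²) + S))²) = 1/(S + (S + (2*S² + S))²) = 1/(S + (S + (S + 2*S²))²) = 1/(S + (2*S + 2*S²)²))
(Y(-23) - 1*(-101033)) + M(391, -450) = (1/((-23)*(1 + 4*(-23)*(1 - 23)²)) - 1*(-101033)) + 32*(-450) = (-1/(23*(1 + 4*(-23)*(-22)²)) + 101033) - 14400 = (-1/(23*(1 + 4*(-23)*484)) + 101033) - 14400 = (-1/(23*(1 - 44528)) + 101033) - 14400 = (-1/23/(-44527) + 101033) - 14400 = (-1/23*(-1/44527) + 101033) - 14400 = (1/1024121 + 101033) - 14400 = 103470016994/1024121 - 14400 = 88722674594/1024121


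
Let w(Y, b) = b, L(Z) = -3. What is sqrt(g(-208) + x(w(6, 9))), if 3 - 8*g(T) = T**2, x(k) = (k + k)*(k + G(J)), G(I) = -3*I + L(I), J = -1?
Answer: I*sqrt(83930)/4 ≈ 72.427*I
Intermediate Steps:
G(I) = -3 - 3*I (G(I) = -3*I - 3 = -3 - 3*I)
x(k) = 2*k**2 (x(k) = (k + k)*(k + (-3 - 3*(-1))) = (2*k)*(k + (-3 + 3)) = (2*k)*(k + 0) = (2*k)*k = 2*k**2)
g(T) = 3/8 - T**2/8
sqrt(g(-208) + x(w(6, 9))) = sqrt((3/8 - 1/8*(-208)**2) + 2*9**2) = sqrt((3/8 - 1/8*43264) + 2*81) = sqrt((3/8 - 5408) + 162) = sqrt(-43261/8 + 162) = sqrt(-41965/8) = I*sqrt(83930)/4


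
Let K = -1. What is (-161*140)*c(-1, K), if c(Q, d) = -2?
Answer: 45080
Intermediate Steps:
(-161*140)*c(-1, K) = -161*140*(-2) = -22540*(-2) = 45080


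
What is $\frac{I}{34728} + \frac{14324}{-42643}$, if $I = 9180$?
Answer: $- \frac{8831761}{123408842} \approx -0.071565$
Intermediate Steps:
$\frac{I}{34728} + \frac{14324}{-42643} = \frac{9180}{34728} + \frac{14324}{-42643} = 9180 \cdot \frac{1}{34728} + 14324 \left(- \frac{1}{42643}\right) = \frac{765}{2894} - \frac{14324}{42643} = - \frac{8831761}{123408842}$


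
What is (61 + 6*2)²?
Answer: 5329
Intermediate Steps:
(61 + 6*2)² = (61 + 12)² = 73² = 5329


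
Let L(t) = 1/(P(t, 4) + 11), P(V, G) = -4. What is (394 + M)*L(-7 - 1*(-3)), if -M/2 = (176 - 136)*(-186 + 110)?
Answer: 6474/7 ≈ 924.86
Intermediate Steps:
L(t) = ⅐ (L(t) = 1/(-4 + 11) = 1/7 = ⅐)
M = 6080 (M = -2*(176 - 136)*(-186 + 110) = -80*(-76) = -2*(-3040) = 6080)
(394 + M)*L(-7 - 1*(-3)) = (394 + 6080)*(⅐) = 6474*(⅐) = 6474/7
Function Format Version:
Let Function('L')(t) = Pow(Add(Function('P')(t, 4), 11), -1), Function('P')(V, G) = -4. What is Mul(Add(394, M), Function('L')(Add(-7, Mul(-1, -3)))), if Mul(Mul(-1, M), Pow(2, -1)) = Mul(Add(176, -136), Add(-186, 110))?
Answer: Rational(6474, 7) ≈ 924.86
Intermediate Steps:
Function('L')(t) = Rational(1, 7) (Function('L')(t) = Pow(Add(-4, 11), -1) = Pow(7, -1) = Rational(1, 7))
M = 6080 (M = Mul(-2, Mul(Add(176, -136), Add(-186, 110))) = Mul(-2, Mul(40, -76)) = Mul(-2, -3040) = 6080)
Mul(Add(394, M), Function('L')(Add(-7, Mul(-1, -3)))) = Mul(Add(394, 6080), Rational(1, 7)) = Mul(6474, Rational(1, 7)) = Rational(6474, 7)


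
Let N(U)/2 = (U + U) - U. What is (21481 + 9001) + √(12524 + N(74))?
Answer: 30482 + 24*√22 ≈ 30595.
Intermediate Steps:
N(U) = 2*U (N(U) = 2*((U + U) - U) = 2*(2*U - U) = 2*U)
(21481 + 9001) + √(12524 + N(74)) = (21481 + 9001) + √(12524 + 2*74) = 30482 + √(12524 + 148) = 30482 + √12672 = 30482 + 24*√22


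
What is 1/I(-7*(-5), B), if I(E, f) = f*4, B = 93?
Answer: 1/372 ≈ 0.0026882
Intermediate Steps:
I(E, f) = 4*f
1/I(-7*(-5), B) = 1/(4*93) = 1/372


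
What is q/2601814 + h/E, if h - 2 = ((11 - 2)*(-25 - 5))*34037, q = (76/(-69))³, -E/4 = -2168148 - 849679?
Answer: -981858193778582087/1289697513606158301 ≈ -0.76131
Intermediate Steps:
E = 12071308 (E = -4*(-2168148 - 849679) = -4*(-3017827) = 12071308)
q = -438976/328509 (q = (76*(-1/69))³ = (-76/69)³ = -438976/328509 ≈ -1.3363)
h = -9189988 (h = 2 + ((11 - 2)*(-25 - 5))*34037 = 2 + (9*(-30))*34037 = 2 - 270*34037 = 2 - 9189990 = -9189988)
q/2601814 + h/E = -438976/328509/2601814 - 9189988/12071308 = -438976/328509*1/2601814 - 9189988*1/12071308 = -219488/427359657663 - 2297497/3017827 = -981858193778582087/1289697513606158301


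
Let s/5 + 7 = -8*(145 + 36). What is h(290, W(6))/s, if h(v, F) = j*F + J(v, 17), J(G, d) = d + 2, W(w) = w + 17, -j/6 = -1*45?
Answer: -6229/7275 ≈ -0.85622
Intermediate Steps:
j = 270 (j = -(-6)*45 = -6*(-45) = 270)
s = -7275 (s = -35 + 5*(-8*(145 + 36)) = -35 + 5*(-8*181) = -35 + 5*(-1448) = -35 - 7240 = -7275)
W(w) = 17 + w
J(G, d) = 2 + d
h(v, F) = 19 + 270*F (h(v, F) = 270*F + (2 + 17) = 270*F + 19 = 19 + 270*F)
h(290, W(6))/s = (19 + 270*(17 + 6))/(-7275) = (19 + 270*23)*(-1/7275) = (19 + 6210)*(-1/7275) = 6229*(-1/7275) = -6229/7275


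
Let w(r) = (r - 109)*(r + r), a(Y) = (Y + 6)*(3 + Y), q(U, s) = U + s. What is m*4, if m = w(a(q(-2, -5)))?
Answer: -3360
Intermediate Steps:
a(Y) = (3 + Y)*(6 + Y) (a(Y) = (6 + Y)*(3 + Y) = (3 + Y)*(6 + Y))
w(r) = 2*r*(-109 + r) (w(r) = (-109 + r)*(2*r) = 2*r*(-109 + r))
m = -840 (m = 2*(18 + (-2 - 5)² + 9*(-2 - 5))*(-109 + (18 + (-2 - 5)² + 9*(-2 - 5))) = 2*(18 + (-7)² + 9*(-7))*(-109 + (18 + (-7)² + 9*(-7))) = 2*(18 + 49 - 63)*(-109 + (18 + 49 - 63)) = 2*4*(-109 + 4) = 2*4*(-105) = -840)
m*4 = -840*4 = -3360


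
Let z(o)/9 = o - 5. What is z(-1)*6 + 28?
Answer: -296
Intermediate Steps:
z(o) = -45 + 9*o (z(o) = 9*(o - 5) = 9*(-5 + o) = -45 + 9*o)
z(-1)*6 + 28 = (-45 + 9*(-1))*6 + 28 = (-45 - 9)*6 + 28 = -54*6 + 28 = -324 + 28 = -296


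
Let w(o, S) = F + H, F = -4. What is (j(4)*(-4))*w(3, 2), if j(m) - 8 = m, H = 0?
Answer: 192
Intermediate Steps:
j(m) = 8 + m
w(o, S) = -4 (w(o, S) = -4 + 0 = -4)
(j(4)*(-4))*w(3, 2) = ((8 + 4)*(-4))*(-4) = (12*(-4))*(-4) = -48*(-4) = 192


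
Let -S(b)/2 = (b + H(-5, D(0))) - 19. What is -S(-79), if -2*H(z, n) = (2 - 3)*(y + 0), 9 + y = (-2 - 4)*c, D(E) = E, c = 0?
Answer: -205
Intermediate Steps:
y = -9 (y = -9 + (-2 - 4)*0 = -9 - 6*0 = -9 + 0 = -9)
H(z, n) = -9/2 (H(z, n) = -(2 - 3)*(-9 + 0)/2 = -(-1)*(-9)/2 = -½*9 = -9/2)
S(b) = 47 - 2*b (S(b) = -2*((b - 9/2) - 19) = -2*((-9/2 + b) - 19) = -2*(-47/2 + b) = 47 - 2*b)
-S(-79) = -(47 - 2*(-79)) = -(47 + 158) = -1*205 = -205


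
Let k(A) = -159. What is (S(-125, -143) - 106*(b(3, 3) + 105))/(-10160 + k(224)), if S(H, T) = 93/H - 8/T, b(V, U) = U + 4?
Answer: 212224299/184452125 ≈ 1.1506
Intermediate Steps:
b(V, U) = 4 + U
S(H, T) = -8/T + 93/H
(S(-125, -143) - 106*(b(3, 3) + 105))/(-10160 + k(224)) = ((-8/(-143) + 93/(-125)) - 106*((4 + 3) + 105))/(-10160 - 159) = ((-8*(-1/143) + 93*(-1/125)) - 106*(7 + 105))/(-10319) = ((8/143 - 93/125) - 106*112)*(-1/10319) = (-12299/17875 - 11872)*(-1/10319) = -212224299/17875*(-1/10319) = 212224299/184452125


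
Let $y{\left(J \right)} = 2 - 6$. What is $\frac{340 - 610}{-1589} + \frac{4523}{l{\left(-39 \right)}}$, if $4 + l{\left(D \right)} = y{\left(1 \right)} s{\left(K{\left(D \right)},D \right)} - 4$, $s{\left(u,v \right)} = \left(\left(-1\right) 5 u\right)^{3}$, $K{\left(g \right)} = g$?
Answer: $\frac{8000880113}{47128958212} \approx 0.16977$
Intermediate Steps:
$y{\left(J \right)} = -4$ ($y{\left(J \right)} = 2 - 6 = -4$)
$s{\left(u,v \right)} = - 125 u^{3}$ ($s{\left(u,v \right)} = \left(- 5 u\right)^{3} = - 125 u^{3}$)
$l{\left(D \right)} = -8 + 500 D^{3}$ ($l{\left(D \right)} = -4 - \left(4 + 4 \left(- 125 D^{3}\right)\right) = -4 + \left(500 D^{3} - 4\right) = -4 + \left(-4 + 500 D^{3}\right) = -8 + 500 D^{3}$)
$\frac{340 - 610}{-1589} + \frac{4523}{l{\left(-39 \right)}} = \frac{340 - 610}{-1589} + \frac{4523}{-8 + 500 \left(-39\right)^{3}} = \left(340 - 610\right) \left(- \frac{1}{1589}\right) + \frac{4523}{-8 + 500 \left(-59319\right)} = \left(-270\right) \left(- \frac{1}{1589}\right) + \frac{4523}{-8 - 29659500} = \frac{270}{1589} + \frac{4523}{-29659508} = \frac{270}{1589} + 4523 \left(- \frac{1}{29659508}\right) = \frac{270}{1589} - \frac{4523}{29659508} = \frac{8000880113}{47128958212}$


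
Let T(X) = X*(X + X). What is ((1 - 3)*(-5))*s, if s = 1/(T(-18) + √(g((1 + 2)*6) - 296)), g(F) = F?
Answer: 3240/210091 - 5*I*√278/210091 ≈ 0.015422 - 0.00039681*I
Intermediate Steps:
T(X) = 2*X² (T(X) = X*(2*X) = 2*X²)
s = 1/(648 + I*√278) (s = 1/(2*(-18)² + √((1 + 2)*6 - 296)) = 1/(2*324 + √(3*6 - 296)) = 1/(648 + √(18 - 296)) = 1/(648 + √(-278)) = 1/(648 + I*√278) ≈ 0.0015422 - 3.9681e-5*I)
((1 - 3)*(-5))*s = ((1 - 3)*(-5))*(324/210091 - I*√278/420182) = (-2*(-5))*(324/210091 - I*√278/420182) = 10*(324/210091 - I*√278/420182) = 3240/210091 - 5*I*√278/210091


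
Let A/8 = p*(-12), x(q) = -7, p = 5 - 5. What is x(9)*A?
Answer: 0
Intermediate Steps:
p = 0
A = 0 (A = 8*(0*(-12)) = 8*0 = 0)
x(9)*A = -7*0 = 0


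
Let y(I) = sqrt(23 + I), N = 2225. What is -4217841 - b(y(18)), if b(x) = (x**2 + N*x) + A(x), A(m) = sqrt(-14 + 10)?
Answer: -4217882 - 2225*sqrt(41) - 2*I ≈ -4.2321e+6 - 2.0*I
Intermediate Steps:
A(m) = 2*I (A(m) = sqrt(-4) = 2*I)
b(x) = x**2 + 2*I + 2225*x (b(x) = (x**2 + 2225*x) + 2*I = x**2 + 2*I + 2225*x)
-4217841 - b(y(18)) = -4217841 - ((sqrt(23 + 18))**2 + 2*I + 2225*sqrt(23 + 18)) = -4217841 - ((sqrt(41))**2 + 2*I + 2225*sqrt(41)) = -4217841 - (41 + 2*I + 2225*sqrt(41)) = -4217841 + (-41 - 2225*sqrt(41) - 2*I) = -4217882 - 2225*sqrt(41) - 2*I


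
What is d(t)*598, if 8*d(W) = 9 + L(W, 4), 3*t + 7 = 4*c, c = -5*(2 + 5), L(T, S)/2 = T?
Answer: -26611/4 ≈ -6652.8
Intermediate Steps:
L(T, S) = 2*T
c = -35 (c = -5*7 = -35)
t = -49 (t = -7/3 + (4*(-35))/3 = -7/3 + (1/3)*(-140) = -7/3 - 140/3 = -49)
d(W) = 9/8 + W/4 (d(W) = (9 + 2*W)/8 = 9/8 + W/4)
d(t)*598 = (9/8 + (1/4)*(-49))*598 = (9/8 - 49/4)*598 = -89/8*598 = -26611/4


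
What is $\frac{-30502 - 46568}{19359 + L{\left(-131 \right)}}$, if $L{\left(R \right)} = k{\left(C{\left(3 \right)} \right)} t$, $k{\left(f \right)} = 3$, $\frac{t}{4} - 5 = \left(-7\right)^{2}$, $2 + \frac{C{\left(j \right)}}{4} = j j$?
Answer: $- \frac{25690}{6669} \approx -3.8521$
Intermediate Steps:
$C{\left(j \right)} = -8 + 4 j^{2}$ ($C{\left(j \right)} = -8 + 4 j j = -8 + 4 j^{2}$)
$t = 216$ ($t = 20 + 4 \left(-7\right)^{2} = 20 + 4 \cdot 49 = 20 + 196 = 216$)
$L{\left(R \right)} = 648$ ($L{\left(R \right)} = 3 \cdot 216 = 648$)
$\frac{-30502 - 46568}{19359 + L{\left(-131 \right)}} = \frac{-30502 - 46568}{19359 + 648} = - \frac{77070}{20007} = \left(-77070\right) \frac{1}{20007} = - \frac{25690}{6669}$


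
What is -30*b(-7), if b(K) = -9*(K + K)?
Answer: -3780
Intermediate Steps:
b(K) = -18*K
-30*b(-7) = -(-540)*(-7) = -30*126 = -3780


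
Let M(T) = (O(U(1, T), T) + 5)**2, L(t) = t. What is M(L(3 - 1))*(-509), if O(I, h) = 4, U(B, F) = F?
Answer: -41229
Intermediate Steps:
M(T) = 81 (M(T) = (4 + 5)**2 = 9**2 = 81)
M(L(3 - 1))*(-509) = 81*(-509) = -41229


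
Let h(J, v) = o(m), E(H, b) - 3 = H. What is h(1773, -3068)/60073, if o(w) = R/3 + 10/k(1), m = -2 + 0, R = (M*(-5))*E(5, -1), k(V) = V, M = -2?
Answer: 110/180219 ≈ 0.00061037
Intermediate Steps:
E(H, b) = 3 + H
R = 80 (R = (-2*(-5))*(3 + 5) = 10*8 = 80)
m = -2
o(w) = 110/3 (o(w) = 80/3 + 10/1 = 80*(⅓) + 10*1 = 80/3 + 10 = 110/3)
h(J, v) = 110/3
h(1773, -3068)/60073 = (110/3)/60073 = (110/3)*(1/60073) = 110/180219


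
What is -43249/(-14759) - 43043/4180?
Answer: -41317347/5608420 ≈ -7.3670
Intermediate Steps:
-43249/(-14759) - 43043/4180 = -43249*(-1/14759) - 43043*1/4180 = 43249/14759 - 3913/380 = -41317347/5608420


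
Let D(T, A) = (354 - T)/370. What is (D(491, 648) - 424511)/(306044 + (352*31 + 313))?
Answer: -157069207/117389530 ≈ -1.3380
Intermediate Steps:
D(T, A) = 177/185 - T/370 (D(T, A) = (354 - T)*(1/370) = 177/185 - T/370)
(D(491, 648) - 424511)/(306044 + (352*31 + 313)) = ((177/185 - 1/370*491) - 424511)/(306044 + (352*31 + 313)) = ((177/185 - 491/370) - 424511)/(306044 + (10912 + 313)) = (-137/370 - 424511)/(306044 + 11225) = -157069207/370/317269 = -157069207/370*1/317269 = -157069207/117389530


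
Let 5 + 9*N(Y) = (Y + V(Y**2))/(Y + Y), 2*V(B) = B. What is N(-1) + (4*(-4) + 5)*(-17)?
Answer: 6713/36 ≈ 186.47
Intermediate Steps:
V(B) = B/2
N(Y) = -5/9 + (Y + Y**2/2)/(18*Y) (N(Y) = -5/9 + ((Y + Y**2/2)/(Y + Y))/9 = -5/9 + ((Y + Y**2/2)/((2*Y)))/9 = -5/9 + ((Y + Y**2/2)*(1/(2*Y)))/9 = -5/9 + ((Y + Y**2/2)/(2*Y))/9 = -5/9 + (Y + Y**2/2)/(18*Y))
N(-1) + (4*(-4) + 5)*(-17) = (-1/2 + (1/36)*(-1)) + (4*(-4) + 5)*(-17) = (-1/2 - 1/36) + (-16 + 5)*(-17) = -19/36 - 11*(-17) = -19/36 + 187 = 6713/36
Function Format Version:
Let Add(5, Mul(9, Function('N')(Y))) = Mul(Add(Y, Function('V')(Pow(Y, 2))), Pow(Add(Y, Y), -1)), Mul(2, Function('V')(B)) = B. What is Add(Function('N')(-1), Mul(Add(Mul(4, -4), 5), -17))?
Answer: Rational(6713, 36) ≈ 186.47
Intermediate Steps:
Function('V')(B) = Mul(Rational(1, 2), B)
Function('N')(Y) = Add(Rational(-5, 9), Mul(Rational(1, 18), Pow(Y, -1), Add(Y, Mul(Rational(1, 2), Pow(Y, 2))))) (Function('N')(Y) = Add(Rational(-5, 9), Mul(Rational(1, 9), Mul(Add(Y, Mul(Rational(1, 2), Pow(Y, 2))), Pow(Add(Y, Y), -1)))) = Add(Rational(-5, 9), Mul(Rational(1, 9), Mul(Add(Y, Mul(Rational(1, 2), Pow(Y, 2))), Pow(Mul(2, Y), -1)))) = Add(Rational(-5, 9), Mul(Rational(1, 9), Mul(Add(Y, Mul(Rational(1, 2), Pow(Y, 2))), Mul(Rational(1, 2), Pow(Y, -1))))) = Add(Rational(-5, 9), Mul(Rational(1, 9), Mul(Rational(1, 2), Pow(Y, -1), Add(Y, Mul(Rational(1, 2), Pow(Y, 2)))))) = Add(Rational(-5, 9), Mul(Rational(1, 18), Pow(Y, -1), Add(Y, Mul(Rational(1, 2), Pow(Y, 2))))))
Add(Function('N')(-1), Mul(Add(Mul(4, -4), 5), -17)) = Add(Add(Rational(-1, 2), Mul(Rational(1, 36), -1)), Mul(Add(Mul(4, -4), 5), -17)) = Add(Add(Rational(-1, 2), Rational(-1, 36)), Mul(Add(-16, 5), -17)) = Add(Rational(-19, 36), Mul(-11, -17)) = Add(Rational(-19, 36), 187) = Rational(6713, 36)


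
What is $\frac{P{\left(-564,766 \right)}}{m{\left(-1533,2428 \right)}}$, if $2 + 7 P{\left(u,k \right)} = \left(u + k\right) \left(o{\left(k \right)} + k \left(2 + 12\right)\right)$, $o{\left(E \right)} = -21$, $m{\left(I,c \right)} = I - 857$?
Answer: $- \frac{1081002}{8365} \approx -129.23$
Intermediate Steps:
$m{\left(I,c \right)} = -857 + I$ ($m{\left(I,c \right)} = I - 857 = -857 + I$)
$P{\left(u,k \right)} = - \frac{2}{7} + \frac{\left(-21 + 14 k\right) \left(k + u\right)}{7}$ ($P{\left(u,k \right)} = - \frac{2}{7} + \frac{\left(u + k\right) \left(-21 + k \left(2 + 12\right)\right)}{7} = - \frac{2}{7} + \frac{\left(k + u\right) \left(-21 + k 14\right)}{7} = - \frac{2}{7} + \frac{\left(k + u\right) \left(-21 + 14 k\right)}{7} = - \frac{2}{7} + \frac{\left(-21 + 14 k\right) \left(k + u\right)}{7}$)
$\frac{P{\left(-564,766 \right)}}{m{\left(-1533,2428 \right)}} = \frac{- \frac{2}{7} - 2298 - -1692 + 2 \cdot 766^{2} + 2 \cdot 766 \left(-564\right)}{-857 - 1533} = \frac{- \frac{2}{7} - 2298 + 1692 + 2 \cdot 586756 - 864048}{-2390} = \left(- \frac{2}{7} - 2298 + 1692 + 1173512 - 864048\right) \left(- \frac{1}{2390}\right) = \frac{2162004}{7} \left(- \frac{1}{2390}\right) = - \frac{1081002}{8365}$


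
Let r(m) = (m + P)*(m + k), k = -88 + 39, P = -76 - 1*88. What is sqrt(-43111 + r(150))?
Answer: 5*I*sqrt(1781) ≈ 211.01*I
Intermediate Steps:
P = -164 (P = -76 - 88 = -164)
k = -49
r(m) = (-164 + m)*(-49 + m) (r(m) = (m - 164)*(m - 49) = (-164 + m)*(-49 + m))
sqrt(-43111 + r(150)) = sqrt(-43111 + (8036 + 150**2 - 213*150)) = sqrt(-43111 + (8036 + 22500 - 31950)) = sqrt(-43111 - 1414) = sqrt(-44525) = 5*I*sqrt(1781)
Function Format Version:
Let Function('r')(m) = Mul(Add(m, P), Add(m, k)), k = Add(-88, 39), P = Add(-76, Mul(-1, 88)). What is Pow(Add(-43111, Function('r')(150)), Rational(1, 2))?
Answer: Mul(5, I, Pow(1781, Rational(1, 2))) ≈ Mul(211.01, I)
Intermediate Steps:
P = -164 (P = Add(-76, -88) = -164)
k = -49
Function('r')(m) = Mul(Add(-164, m), Add(-49, m)) (Function('r')(m) = Mul(Add(m, -164), Add(m, -49)) = Mul(Add(-164, m), Add(-49, m)))
Pow(Add(-43111, Function('r')(150)), Rational(1, 2)) = Pow(Add(-43111, Add(8036, Pow(150, 2), Mul(-213, 150))), Rational(1, 2)) = Pow(Add(-43111, Add(8036, 22500, -31950)), Rational(1, 2)) = Pow(Add(-43111, -1414), Rational(1, 2)) = Pow(-44525, Rational(1, 2)) = Mul(5, I, Pow(1781, Rational(1, 2)))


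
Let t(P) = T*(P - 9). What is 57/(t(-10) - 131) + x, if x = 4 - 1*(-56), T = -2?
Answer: 1841/31 ≈ 59.387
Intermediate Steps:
t(P) = 18 - 2*P (t(P) = -2*(P - 9) = -2*(-9 + P) = 18 - 2*P)
x = 60 (x = 4 + 56 = 60)
57/(t(-10) - 131) + x = 57/((18 - 2*(-10)) - 131) + 60 = 57/((18 + 20) - 131) + 60 = 57/(38 - 131) + 60 = 57/(-93) + 60 = -1/93*57 + 60 = -19/31 + 60 = 1841/31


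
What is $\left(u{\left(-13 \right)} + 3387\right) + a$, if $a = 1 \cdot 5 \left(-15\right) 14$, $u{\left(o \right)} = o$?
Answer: $2324$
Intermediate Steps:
$a = -1050$ ($a = 5 \left(-15\right) 14 = \left(-75\right) 14 = -1050$)
$\left(u{\left(-13 \right)} + 3387\right) + a = \left(-13 + 3387\right) - 1050 = 3374 - 1050 = 2324$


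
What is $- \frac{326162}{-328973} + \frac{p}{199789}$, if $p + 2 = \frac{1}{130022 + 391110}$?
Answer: $\frac{33958483801328077}{34251497993781004} \approx 0.99145$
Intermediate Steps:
$p = - \frac{1042263}{521132}$ ($p = -2 + \frac{1}{130022 + 391110} = -2 + \frac{1}{521132} = - \frac{1042263}{521132} \approx -2.0$)
$- \frac{326162}{-328973} + \frac{p}{199789} = - \frac{326162}{-328973} - \frac{1042263}{521132 \cdot 199789} = \left(-326162\right) \left(- \frac{1}{328973}\right) - \frac{1042263}{104116441148} = \frac{326162}{328973} - \frac{1042263}{104116441148} = \frac{33958483801328077}{34251497993781004}$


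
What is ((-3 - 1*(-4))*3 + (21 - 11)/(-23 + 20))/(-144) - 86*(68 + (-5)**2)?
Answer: -3455135/432 ≈ -7998.0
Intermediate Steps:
((-3 - 1*(-4))*3 + (21 - 11)/(-23 + 20))/(-144) - 86*(68 + (-5)**2) = ((-3 + 4)*3 + 10/(-3))*(-1/144) - 86*(68 + 25) = (1*3 + 10*(-1/3))*(-1/144) - 86*93 = (3 - 10/3)*(-1/144) - 7998 = -1/3*(-1/144) - 7998 = 1/432 - 7998 = -3455135/432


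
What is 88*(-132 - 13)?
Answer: -12760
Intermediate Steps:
88*(-132 - 13) = 88*(-145) = -12760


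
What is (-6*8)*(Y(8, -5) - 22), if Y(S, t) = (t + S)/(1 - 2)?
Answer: 1200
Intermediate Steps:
Y(S, t) = -S - t (Y(S, t) = (S + t)/(-1) = (S + t)*(-1) = -S - t)
(-6*8)*(Y(8, -5) - 22) = (-6*8)*((-1*8 - 1*(-5)) - 22) = -48*((-8 + 5) - 22) = -48*(-3 - 22) = -48*(-25) = 1200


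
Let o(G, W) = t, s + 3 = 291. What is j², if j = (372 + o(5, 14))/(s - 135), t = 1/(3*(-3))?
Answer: 11202409/1896129 ≈ 5.9080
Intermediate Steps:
s = 288 (s = -3 + 291 = 288)
t = -⅑ (t = 1/(-9) = -⅑ ≈ -0.11111)
o(G, W) = -⅑
j = 3347/1377 (j = (372 - ⅑)/(288 - 135) = (3347/9)/153 = (3347/9)*(1/153) = 3347/1377 ≈ 2.4306)
j² = (3347/1377)² = 11202409/1896129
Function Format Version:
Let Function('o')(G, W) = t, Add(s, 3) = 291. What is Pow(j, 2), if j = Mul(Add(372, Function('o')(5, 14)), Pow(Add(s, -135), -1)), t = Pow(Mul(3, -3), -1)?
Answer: Rational(11202409, 1896129) ≈ 5.9080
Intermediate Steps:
s = 288 (s = Add(-3, 291) = 288)
t = Rational(-1, 9) (t = Pow(-9, -1) = Rational(-1, 9) ≈ -0.11111)
Function('o')(G, W) = Rational(-1, 9)
j = Rational(3347, 1377) (j = Mul(Add(372, Rational(-1, 9)), Pow(Add(288, -135), -1)) = Mul(Rational(3347, 9), Pow(153, -1)) = Mul(Rational(3347, 9), Rational(1, 153)) = Rational(3347, 1377) ≈ 2.4306)
Pow(j, 2) = Pow(Rational(3347, 1377), 2) = Rational(11202409, 1896129)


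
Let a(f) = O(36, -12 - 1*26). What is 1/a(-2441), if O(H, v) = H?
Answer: 1/36 ≈ 0.027778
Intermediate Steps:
a(f) = 36
1/a(-2441) = 1/36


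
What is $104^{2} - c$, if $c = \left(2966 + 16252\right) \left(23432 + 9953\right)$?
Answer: $-641582114$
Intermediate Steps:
$c = 641592930$ ($c = 19218 \cdot 33385 = 641592930$)
$104^{2} - c = 104^{2} - 641592930 = 10816 - 641592930 = -641582114$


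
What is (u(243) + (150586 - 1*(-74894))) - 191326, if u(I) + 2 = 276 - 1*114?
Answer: 34314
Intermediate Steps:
u(I) = 160 (u(I) = -2 + (276 - 1*114) = -2 + (276 - 114) = -2 + 162 = 160)
(u(243) + (150586 - 1*(-74894))) - 191326 = (160 + (150586 - 1*(-74894))) - 191326 = (160 + (150586 + 74894)) - 191326 = (160 + 225480) - 191326 = 225640 - 191326 = 34314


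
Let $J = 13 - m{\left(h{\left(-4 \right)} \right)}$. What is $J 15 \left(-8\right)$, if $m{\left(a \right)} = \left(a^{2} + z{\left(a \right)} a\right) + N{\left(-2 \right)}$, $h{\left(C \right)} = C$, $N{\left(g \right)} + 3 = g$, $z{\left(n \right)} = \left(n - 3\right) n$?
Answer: $-13680$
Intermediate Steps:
$z{\left(n \right)} = n \left(-3 + n\right)$ ($z{\left(n \right)} = \left(-3 + n\right) n = n \left(-3 + n\right)$)
$N{\left(g \right)} = -3 + g$
$m{\left(a \right)} = -5 + a^{2} + a^{2} \left(-3 + a\right)$ ($m{\left(a \right)} = \left(a^{2} + a \left(-3 + a\right) a\right) - 5 = \left(a^{2} + a^{2} \left(-3 + a\right)\right) - 5 = -5 + a^{2} + a^{2} \left(-3 + a\right)$)
$J = 114$ ($J = 13 - \left(-5 + \left(-4\right)^{3} - 2 \left(-4\right)^{2}\right) = 13 - \left(-5 - 64 - 32\right) = 13 - -101 = 13 + 101 = 114$)
$J 15 \left(-8\right) = 114 \cdot 15 \left(-8\right) = 1710 \left(-8\right) = -13680$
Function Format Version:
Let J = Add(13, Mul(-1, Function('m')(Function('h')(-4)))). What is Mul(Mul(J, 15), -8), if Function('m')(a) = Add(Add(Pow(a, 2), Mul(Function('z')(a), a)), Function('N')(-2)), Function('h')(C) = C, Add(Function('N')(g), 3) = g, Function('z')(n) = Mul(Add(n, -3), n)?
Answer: -13680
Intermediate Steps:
Function('z')(n) = Mul(n, Add(-3, n)) (Function('z')(n) = Mul(Add(-3, n), n) = Mul(n, Add(-3, n)))
Function('N')(g) = Add(-3, g)
Function('m')(a) = Add(-5, Pow(a, 2), Mul(Pow(a, 2), Add(-3, a))) (Function('m')(a) = Add(Add(Pow(a, 2), Mul(Mul(a, Add(-3, a)), a)), Add(-3, -2)) = Add(Add(Pow(a, 2), Mul(Pow(a, 2), Add(-3, a))), -5) = Add(-5, Pow(a, 2), Mul(Pow(a, 2), Add(-3, a))))
J = 114 (J = Add(13, Mul(-1, Add(-5, Pow(-4, 3), Mul(-2, Pow(-4, 2))))) = Add(13, Mul(-1, Add(-5, -64, Mul(-2, 16)))) = Add(13, Mul(-1, Add(-5, -64, -32))) = Add(13, Mul(-1, -101)) = Add(13, 101) = 114)
Mul(Mul(J, 15), -8) = Mul(Mul(114, 15), -8) = Mul(1710, -8) = -13680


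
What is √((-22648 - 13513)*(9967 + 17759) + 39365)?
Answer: I*√1002560521 ≈ 31663.0*I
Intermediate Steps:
√((-22648 - 13513)*(9967 + 17759) + 39365) = √(-36161*27726 + 39365) = √(-1002599886 + 39365) = √(-1002560521) = I*√1002560521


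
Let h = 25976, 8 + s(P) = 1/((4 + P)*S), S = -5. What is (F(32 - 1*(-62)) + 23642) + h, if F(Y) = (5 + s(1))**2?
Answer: 31017026/625 ≈ 49627.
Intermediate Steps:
s(P) = -8 - 1/(5*(4 + P)) (s(P) = -8 + 1/((4 + P)*(-5)) = -8 - 1/5/(4 + P) = -8 - 1/(5*(4 + P)))
F(Y) = 5776/625 (F(Y) = (5 + (-161 - 40*1)/(5*(4 + 1)))**2 = (5 + (1/5)*(-161 - 40)/5)**2 = (5 + (1/5)*(1/5)*(-201))**2 = (5 - 201/25)**2 = (-76/25)**2 = 5776/625)
(F(32 - 1*(-62)) + 23642) + h = (5776/625 + 23642) + 25976 = 14782026/625 + 25976 = 31017026/625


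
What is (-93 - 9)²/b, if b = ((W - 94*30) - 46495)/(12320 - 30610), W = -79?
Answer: 95144580/24697 ≈ 3852.5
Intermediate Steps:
b = 24697/9145 (b = ((-79 - 94*30) - 46495)/(12320 - 30610) = ((-79 - 2820) - 46495)/(-18290) = (-2899 - 46495)*(-1/18290) = -49394*(-1/18290) = 24697/9145 ≈ 2.7006)
(-93 - 9)²/b = (-93 - 9)²/(24697/9145) = (-102)²*(9145/24697) = 10404*(9145/24697) = 95144580/24697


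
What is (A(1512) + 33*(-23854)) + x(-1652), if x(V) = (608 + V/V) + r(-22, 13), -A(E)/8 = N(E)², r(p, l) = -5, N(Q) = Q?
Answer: -19075730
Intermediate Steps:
A(E) = -8*E²
x(V) = 604 (x(V) = (608 + V/V) - 5 = (608 + 1) - 5 = 609 - 5 = 604)
(A(1512) + 33*(-23854)) + x(-1652) = (-8*1512² + 33*(-23854)) + 604 = (-8*2286144 - 787182) + 604 = (-18289152 - 787182) + 604 = -19076334 + 604 = -19075730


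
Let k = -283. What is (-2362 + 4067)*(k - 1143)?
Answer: -2431330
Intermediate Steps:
(-2362 + 4067)*(k - 1143) = (-2362 + 4067)*(-283 - 1143) = 1705*(-1426) = -2431330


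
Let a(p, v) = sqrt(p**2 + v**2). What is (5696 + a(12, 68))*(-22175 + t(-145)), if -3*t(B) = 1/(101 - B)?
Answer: -46607950048/369 - 32730302*sqrt(298)/369 ≈ -1.2784e+8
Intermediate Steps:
t(B) = -1/(3*(101 - B))
(5696 + a(12, 68))*(-22175 + t(-145)) = (5696 + sqrt(12**2 + 68**2))*(-22175 + 1/(3*(-101 - 145))) = (5696 + sqrt(144 + 4624))*(-22175 + (1/3)/(-246)) = (5696 + sqrt(4768))*(-22175 + (1/3)*(-1/246)) = (5696 + 4*sqrt(298))*(-22175 - 1/738) = (5696 + 4*sqrt(298))*(-16365151/738) = -46607950048/369 - 32730302*sqrt(298)/369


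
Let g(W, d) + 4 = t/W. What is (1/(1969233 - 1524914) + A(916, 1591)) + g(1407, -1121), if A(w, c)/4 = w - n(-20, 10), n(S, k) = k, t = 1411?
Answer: 2263694670976/625156833 ≈ 3621.0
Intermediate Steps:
A(w, c) = -40 + 4*w (A(w, c) = 4*(w - 1*10) = 4*(w - 10) = 4*(-10 + w) = -40 + 4*w)
g(W, d) = -4 + 1411/W
(1/(1969233 - 1524914) + A(916, 1591)) + g(1407, -1121) = (1/(1969233 - 1524914) + (-40 + 4*916)) + (-4 + 1411/1407) = (1/444319 + (-40 + 3664)) + (-4 + 1411*(1/1407)) = (1/444319 + 3624) + (-4 + 1411/1407) = 1610212057/444319 - 4217/1407 = 2263694670976/625156833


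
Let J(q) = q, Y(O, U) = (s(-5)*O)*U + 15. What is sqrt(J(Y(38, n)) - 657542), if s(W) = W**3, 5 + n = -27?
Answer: I*sqrt(505527) ≈ 711.0*I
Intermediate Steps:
n = -32 (n = -5 - 27 = -32)
Y(O, U) = 15 - 125*O*U (Y(O, U) = ((-5)**3*O)*U + 15 = (-125*O)*U + 15 = -125*O*U + 15 = 15 - 125*O*U)
sqrt(J(Y(38, n)) - 657542) = sqrt((15 - 125*38*(-32)) - 657542) = sqrt((15 + 152000) - 657542) = sqrt(152015 - 657542) = sqrt(-505527) = I*sqrt(505527)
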